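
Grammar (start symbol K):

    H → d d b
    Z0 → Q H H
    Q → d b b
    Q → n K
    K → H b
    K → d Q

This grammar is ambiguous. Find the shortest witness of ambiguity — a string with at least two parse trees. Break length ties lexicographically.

length 4: d d b b has 2 parse trees

Two derivations of d d b b:
  K ⇒ H b ⇒ d d b b
  K ⇒ d Q ⇒ d d b b

d d b b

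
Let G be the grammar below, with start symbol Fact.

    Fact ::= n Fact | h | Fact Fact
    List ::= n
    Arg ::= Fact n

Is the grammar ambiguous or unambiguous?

Witness: h h h

Derivation 1: Fact ⇒ Fact Fact ⇒ h Fact ⇒ h Fact Fact ⇒ h h Fact ⇒ h h h
Derivation 2: Fact ⇒ Fact Fact ⇒ Fact Fact Fact ⇒ h Fact Fact ⇒ h h Fact ⇒ h h h

Two distinct leftmost derivations for the same string.

Ambiguous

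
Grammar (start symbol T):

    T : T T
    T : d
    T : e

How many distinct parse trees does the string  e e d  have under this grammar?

Parse trees for e e d:
  [T [T e] [T [T e] [T d]]]
  [T [T [T e] [T e]] [T d]]

2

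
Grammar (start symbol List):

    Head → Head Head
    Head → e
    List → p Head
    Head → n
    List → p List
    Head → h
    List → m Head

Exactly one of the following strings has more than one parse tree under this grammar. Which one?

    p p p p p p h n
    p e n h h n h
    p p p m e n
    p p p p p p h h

p p p p p p h n: 1 tree
p e n h h n h: 42 trees
p p p m e n: 1 tree
p p p p p p h h: 1 tree

p e n h h n h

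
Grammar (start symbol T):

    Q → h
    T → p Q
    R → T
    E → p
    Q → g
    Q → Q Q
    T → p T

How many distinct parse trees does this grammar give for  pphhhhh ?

Parse trees for pphhhhh (showing first 6 of 14):
  [T p [T p [Q [Q h] [Q [Q h] [Q [Q h] [Q [Q h] [Q h]]]]]]]
  [T p [T p [Q [Q h] [Q [Q h] [Q [Q [Q h] [Q h]] [Q h]]]]]]
  [T p [T p [Q [Q h] [Q [Q [Q h] [Q h]] [Q [Q h] [Q h]]]]]]
  [T p [T p [Q [Q h] [Q [Q [Q h] [Q [Q h] [Q h]]] [Q h]]]]]
  [T p [T p [Q [Q h] [Q [Q [Q [Q h] [Q h]] [Q h]] [Q h]]]]]
  [T p [T p [Q [Q [Q h] [Q h]] [Q [Q h] [Q [Q h] [Q h]]]]]]

14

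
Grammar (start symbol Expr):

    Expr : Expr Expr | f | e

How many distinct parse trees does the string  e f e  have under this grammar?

Parse trees for e f e:
  [Expr [Expr e] [Expr [Expr f] [Expr e]]]
  [Expr [Expr [Expr e] [Expr f]] [Expr e]]

2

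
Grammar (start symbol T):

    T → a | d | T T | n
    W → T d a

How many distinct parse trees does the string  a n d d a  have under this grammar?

14

Parse trees for a n d d a (showing first 6 of 14):
  [T [T a] [T [T n] [T [T d] [T [T d] [T a]]]]]
  [T [T a] [T [T n] [T [T [T d] [T d]] [T a]]]]
  [T [T a] [T [T [T n] [T d]] [T [T d] [T a]]]]
  [T [T a] [T [T [T n] [T [T d] [T d]]] [T a]]]
  [T [T a] [T [T [T [T n] [T d]] [T d]] [T a]]]
  [T [T [T a] [T n]] [T [T d] [T [T d] [T a]]]]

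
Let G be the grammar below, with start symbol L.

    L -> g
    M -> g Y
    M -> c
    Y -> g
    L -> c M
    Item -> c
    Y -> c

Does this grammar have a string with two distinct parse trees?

Only L, M, Y are reachable from L; ignoring the rest: The reachable rules are right-linear with at most one rule per (nonterminal, next-terminal) pair. Each input token forces the next rule, so parsing is deterministic.

Unambiguous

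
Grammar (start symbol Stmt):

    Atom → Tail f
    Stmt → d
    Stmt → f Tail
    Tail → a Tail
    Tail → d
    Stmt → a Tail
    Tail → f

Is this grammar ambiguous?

(Atom is unreachable from Stmt, so its rules don't affect L(Stmt).) Restricted to the reachable nonterminals, every rule has the form A → t or A → t B, and no two rules for the same A share a first terminal. The grammar encodes a DFA — one run per string.

Unambiguous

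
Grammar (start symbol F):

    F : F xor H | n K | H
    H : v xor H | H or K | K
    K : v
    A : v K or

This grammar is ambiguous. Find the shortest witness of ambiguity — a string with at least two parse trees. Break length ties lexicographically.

length 1: no string has ≥2 trees
length 2: no string has ≥2 trees
length 3: v xor v has 2 parse trees

Two derivations of v xor v:
  F ⇒ F xor H ⇒ H xor H ⇒ K xor H ⇒ v xor H ⇒ v xor K ⇒ v xor v
  F ⇒ H ⇒ v xor H ⇒ v xor K ⇒ v xor v

v xor v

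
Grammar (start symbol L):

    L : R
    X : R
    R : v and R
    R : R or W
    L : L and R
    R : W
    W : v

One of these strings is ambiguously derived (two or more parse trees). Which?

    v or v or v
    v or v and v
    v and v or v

v or v or v: 1 tree
v or v and v: 1 tree
v and v or v: 3 trees

v and v or v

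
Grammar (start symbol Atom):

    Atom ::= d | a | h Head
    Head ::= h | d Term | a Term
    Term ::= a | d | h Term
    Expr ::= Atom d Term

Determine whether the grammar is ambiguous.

(Expr is unreachable from Atom, so its rules don't affect L(Atom).) The reachable rules are right-linear with at most one rule per (nonterminal, next-terminal) pair. Each input token forces the next rule, so parsing is deterministic.

Unambiguous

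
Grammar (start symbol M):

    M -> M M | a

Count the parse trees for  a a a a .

5

Parse trees for a a a a:
  [M [M a] [M [M a] [M [M a] [M a]]]]
  [M [M a] [M [M [M a] [M a]] [M a]]]
  [M [M [M a] [M a]] [M [M a] [M a]]]
  [M [M [M a] [M [M a] [M a]]] [M a]]
  [M [M [M [M a] [M a]] [M a]] [M a]]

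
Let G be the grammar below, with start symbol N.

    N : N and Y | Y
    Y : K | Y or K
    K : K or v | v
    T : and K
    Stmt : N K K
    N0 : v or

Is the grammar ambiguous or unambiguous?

Ambiguous

Witness: v or v

Derivation 1: N ⇒ Y ⇒ K ⇒ K or v ⇒ v or v
Derivation 2: N ⇒ Y ⇒ Y or K ⇒ K or K ⇒ v or K ⇒ v or v

Two distinct leftmost derivations for the same string.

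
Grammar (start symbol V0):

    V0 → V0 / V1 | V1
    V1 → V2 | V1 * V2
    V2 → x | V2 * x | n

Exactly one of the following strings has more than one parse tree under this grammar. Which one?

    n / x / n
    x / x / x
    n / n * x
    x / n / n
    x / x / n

n / n * x

n / x / n: 1 tree
x / x / x: 1 tree
n / n * x: 2 trees
x / n / n: 1 tree
x / x / n: 1 tree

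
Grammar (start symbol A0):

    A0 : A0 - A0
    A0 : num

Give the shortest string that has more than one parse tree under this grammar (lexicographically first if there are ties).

num - num - num

length 1: no string has ≥2 trees
length 3: no string has ≥2 trees
length 5: num - num - num has 2 parse trees

Two derivations of num - num - num:
  A0 ⇒ A0 - A0 ⇒ A0 - A0 - A0 ⇒ num - A0 - A0 ⇒ num - num - A0 ⇒ num - num - num
  A0 ⇒ A0 - A0 ⇒ num - A0 ⇒ num - A0 - A0 ⇒ num - num - A0 ⇒ num - num - num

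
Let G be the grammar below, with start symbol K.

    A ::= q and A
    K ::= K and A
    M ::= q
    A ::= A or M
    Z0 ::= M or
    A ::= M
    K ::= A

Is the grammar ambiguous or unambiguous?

Ambiguous

Witness: q and q

Derivation 1: K ⇒ K and A ⇒ A and A ⇒ M and A ⇒ q and A ⇒ q and M ⇒ q and q
Derivation 2: K ⇒ A ⇒ q and A ⇒ q and M ⇒ q and q

Two distinct leftmost derivations for the same string.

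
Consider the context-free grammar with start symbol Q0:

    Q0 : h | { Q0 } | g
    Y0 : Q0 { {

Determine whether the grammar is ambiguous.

Unambiguous

Only Q0 is reachable from Q0; ignoring the rest: Each string is a nest of matched brackets around a single atom. An opening bracket forces the recursive rule; an atom forces the base rule.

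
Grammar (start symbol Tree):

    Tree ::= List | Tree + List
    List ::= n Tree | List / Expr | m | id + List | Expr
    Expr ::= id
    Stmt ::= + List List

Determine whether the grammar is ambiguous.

Ambiguous

Witness: id + id

Derivation 1: Tree ⇒ List ⇒ id + List ⇒ id + Expr ⇒ id + id
Derivation 2: Tree ⇒ Tree + List ⇒ List + List ⇒ Expr + List ⇒ id + List ⇒ id + Expr ⇒ id + id

Two distinct leftmost derivations for the same string.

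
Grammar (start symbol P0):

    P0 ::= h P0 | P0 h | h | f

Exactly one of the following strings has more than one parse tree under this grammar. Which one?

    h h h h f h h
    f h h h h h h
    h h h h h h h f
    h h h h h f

h h h h f h h: 15 trees
f h h h h h h: 1 tree
h h h h h h h f: 1 tree
h h h h h f: 1 tree

h h h h f h h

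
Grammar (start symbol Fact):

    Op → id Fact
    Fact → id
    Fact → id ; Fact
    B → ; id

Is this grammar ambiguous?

Only Fact is reachable from Fact; ignoring the rest: Right-recursive list with a separator: after each atom, whether the separator follows determines the rule. One parse per string.

Unambiguous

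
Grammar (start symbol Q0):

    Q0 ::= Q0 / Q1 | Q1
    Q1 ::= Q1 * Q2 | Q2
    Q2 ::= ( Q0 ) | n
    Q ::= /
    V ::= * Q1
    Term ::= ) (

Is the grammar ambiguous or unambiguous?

Only Q0, Q1, Q2 are reachable from Q0; ignoring the rest: Q0 → Q0 / Q1 | Q1  ;  Q1 → Q1 * Q2 | Q2  — a left-associative chain with Q2 at the bottom. Each string factors uniquely by precedence.

Unambiguous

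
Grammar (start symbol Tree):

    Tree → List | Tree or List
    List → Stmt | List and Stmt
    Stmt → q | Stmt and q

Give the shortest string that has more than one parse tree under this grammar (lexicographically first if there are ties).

length 1: no string has ≥2 trees
length 3: q and q has 2 parse trees

Two derivations of q and q:
  Tree ⇒ List ⇒ Stmt ⇒ Stmt and q ⇒ q and q
  Tree ⇒ List ⇒ List and Stmt ⇒ Stmt and Stmt ⇒ q and Stmt ⇒ q and q

q and q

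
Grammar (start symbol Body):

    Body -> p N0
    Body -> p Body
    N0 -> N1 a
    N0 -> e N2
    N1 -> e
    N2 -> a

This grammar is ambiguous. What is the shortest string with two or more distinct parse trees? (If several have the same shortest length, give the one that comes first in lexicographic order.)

p e a

length 3: p e a has 2 parse trees

Two derivations of p e a:
  Body ⇒ p N0 ⇒ p N1 a ⇒ p e a
  Body ⇒ p N0 ⇒ p e N2 ⇒ p e a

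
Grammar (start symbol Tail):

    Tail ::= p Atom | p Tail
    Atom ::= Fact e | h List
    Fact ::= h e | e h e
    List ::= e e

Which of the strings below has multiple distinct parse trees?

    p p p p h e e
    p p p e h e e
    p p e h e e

p p p p h e e: 2 trees
p p p e h e e: 1 tree
p p e h e e: 1 tree

p p p p h e e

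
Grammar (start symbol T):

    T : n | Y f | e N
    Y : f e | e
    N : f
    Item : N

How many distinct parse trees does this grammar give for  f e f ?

1

Parse trees for f e f:
  [T [Y f e] f]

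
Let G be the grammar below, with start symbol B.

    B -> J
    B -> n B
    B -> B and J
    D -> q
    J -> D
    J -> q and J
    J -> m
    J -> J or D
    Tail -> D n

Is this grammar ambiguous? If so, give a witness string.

Witness: q and m

Derivation 1: B ⇒ J ⇒ q and J ⇒ q and m
Derivation 2: B ⇒ B and J ⇒ J and J ⇒ D and J ⇒ q and J ⇒ q and m

Two distinct leftmost derivations for the same string.

Ambiguous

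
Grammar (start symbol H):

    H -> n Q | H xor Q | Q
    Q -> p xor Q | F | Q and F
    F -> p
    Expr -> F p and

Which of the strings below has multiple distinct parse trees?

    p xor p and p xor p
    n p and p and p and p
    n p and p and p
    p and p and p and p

p xor p and p xor p

p xor p and p xor p: 3 trees
n p and p and p and p: 1 tree
n p and p and p: 1 tree
p and p and p and p: 1 tree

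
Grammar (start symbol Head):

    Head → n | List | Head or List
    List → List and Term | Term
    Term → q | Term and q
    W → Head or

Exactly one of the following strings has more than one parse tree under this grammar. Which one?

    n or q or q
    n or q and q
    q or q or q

n or q or q: 1 tree
n or q and q: 2 trees
q or q or q: 1 tree

n or q and q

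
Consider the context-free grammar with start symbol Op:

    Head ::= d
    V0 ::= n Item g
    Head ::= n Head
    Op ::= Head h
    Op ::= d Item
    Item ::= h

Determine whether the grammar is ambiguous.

Witness: d h

Derivation 1: Op ⇒ Head h ⇒ d h
Derivation 2: Op ⇒ d Item ⇒ d h

Two distinct leftmost derivations for the same string.

Ambiguous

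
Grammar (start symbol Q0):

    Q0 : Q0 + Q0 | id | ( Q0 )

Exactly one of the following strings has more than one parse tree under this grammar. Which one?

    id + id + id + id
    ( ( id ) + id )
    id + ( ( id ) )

id + id + id + id

id + id + id + id: 5 trees
( ( id ) + id ): 1 tree
id + ( ( id ) ): 1 tree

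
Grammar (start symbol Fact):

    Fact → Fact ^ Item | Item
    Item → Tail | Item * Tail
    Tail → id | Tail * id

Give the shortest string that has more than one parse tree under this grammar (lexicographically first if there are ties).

id * id

length 1: no string has ≥2 trees
length 3: id * id has 2 parse trees

Two derivations of id * id:
  Fact ⇒ Item ⇒ Tail ⇒ Tail * id ⇒ id * id
  Fact ⇒ Item ⇒ Item * Tail ⇒ Tail * Tail ⇒ id * Tail ⇒ id * id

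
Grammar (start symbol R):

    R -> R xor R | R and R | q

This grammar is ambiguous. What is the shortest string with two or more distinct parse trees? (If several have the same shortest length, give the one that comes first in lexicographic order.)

q and q and q

length 1: no string has ≥2 trees
length 3: no string has ≥2 trees
length 5: q and q and q has 2 parse trees

Two derivations of q and q and q:
  R ⇒ R and R ⇒ R and R and R ⇒ q and R and R ⇒ q and q and R ⇒ q and q and q
  R ⇒ R and R ⇒ q and R ⇒ q and R and R ⇒ q and q and R ⇒ q and q and q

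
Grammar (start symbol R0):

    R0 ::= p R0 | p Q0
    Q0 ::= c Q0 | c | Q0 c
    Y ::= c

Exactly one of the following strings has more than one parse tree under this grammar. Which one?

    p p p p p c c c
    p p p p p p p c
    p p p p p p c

p p p p p c c c: 4 trees
p p p p p p p c: 1 tree
p p p p p p c: 1 tree

p p p p p c c c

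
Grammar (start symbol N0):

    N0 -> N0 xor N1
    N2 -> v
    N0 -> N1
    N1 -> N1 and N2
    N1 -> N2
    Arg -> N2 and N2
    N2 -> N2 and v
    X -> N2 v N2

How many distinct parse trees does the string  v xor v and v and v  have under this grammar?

4

Parse trees for v xor v and v and v:
  [N0 [N0 [N1 [N2 v]]] xor [N1 [N1 [N2 v]] and [N2 [N2 v] and v]]]
  [N0 [N0 [N1 [N2 v]]] xor [N1 [N1 [N1 [N2 v]] and [N2 v]] and [N2 v]]]
  [N0 [N0 [N1 [N2 v]]] xor [N1 [N1 [N2 [N2 v] and v]] and [N2 v]]]
  [N0 [N0 [N1 [N2 v]]] xor [N1 [N2 [N2 [N2 v] and v] and v]]]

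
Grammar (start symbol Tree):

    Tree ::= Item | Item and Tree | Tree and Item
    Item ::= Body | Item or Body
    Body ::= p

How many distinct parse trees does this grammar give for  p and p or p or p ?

Parse trees for p and p or p or p:
  [Tree [Item [Body p]] and [Tree [Item [Item [Item [Body p]] or [Body p]] or [Body p]]]]
  [Tree [Tree [Item [Body p]]] and [Item [Item [Item [Body p]] or [Body p]] or [Body p]]]

2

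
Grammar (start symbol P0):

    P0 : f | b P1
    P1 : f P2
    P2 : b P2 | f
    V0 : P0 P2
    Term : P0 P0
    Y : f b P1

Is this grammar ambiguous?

(V0, Term, Y are unreachable from P0, so their rules don't affect L(P0).) Restricted to the reachable nonterminals, every rule has the form A → t or A → t B, and no two rules for the same A share a first terminal. The grammar encodes a DFA — one run per string.

Unambiguous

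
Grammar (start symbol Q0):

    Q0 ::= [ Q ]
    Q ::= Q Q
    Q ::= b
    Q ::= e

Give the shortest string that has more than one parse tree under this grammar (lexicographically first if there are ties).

[ b b b ]

length 3: no string has ≥2 trees
length 4: no string has ≥2 trees
length 5: [ b b b ] has 2 parse trees

Two derivations of [ b b b ]:
  Q0 ⇒ [ Q ] ⇒ [ Q Q ] ⇒ [ Q Q Q ] ⇒ [ b Q Q ] ⇒ [ b b Q ] ⇒ [ b b b ]
  Q0 ⇒ [ Q ] ⇒ [ Q Q ] ⇒ [ b Q ] ⇒ [ b Q Q ] ⇒ [ b b Q ] ⇒ [ b b b ]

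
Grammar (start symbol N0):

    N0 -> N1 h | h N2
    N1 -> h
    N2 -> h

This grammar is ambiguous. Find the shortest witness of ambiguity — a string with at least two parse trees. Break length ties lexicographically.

h h

length 2: h h has 2 parse trees

Two derivations of h h:
  N0 ⇒ N1 h ⇒ h h
  N0 ⇒ h N2 ⇒ h h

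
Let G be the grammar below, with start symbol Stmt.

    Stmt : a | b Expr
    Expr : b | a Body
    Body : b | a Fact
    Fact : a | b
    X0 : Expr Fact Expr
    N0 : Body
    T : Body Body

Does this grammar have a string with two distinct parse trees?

Unambiguous

Only Stmt, Expr, Body, Fact are reachable from Stmt; ignoring the rest: Each reachable nonterminal has at most one production per leading terminal, and all productions are right-linear; the derivation is determined token-by-token.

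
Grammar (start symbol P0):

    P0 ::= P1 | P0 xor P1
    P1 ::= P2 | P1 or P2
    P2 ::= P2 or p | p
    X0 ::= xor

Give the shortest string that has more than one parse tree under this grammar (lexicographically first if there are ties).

length 1: no string has ≥2 trees
length 3: p or p has 2 parse trees

Two derivations of p or p:
  P0 ⇒ P1 ⇒ P2 ⇒ P2 or p ⇒ p or p
  P0 ⇒ P1 ⇒ P1 or P2 ⇒ P2 or P2 ⇒ p or P2 ⇒ p or p

p or p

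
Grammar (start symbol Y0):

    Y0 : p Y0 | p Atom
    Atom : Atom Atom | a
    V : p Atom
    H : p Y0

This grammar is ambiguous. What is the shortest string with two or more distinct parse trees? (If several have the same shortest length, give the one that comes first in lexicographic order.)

length 2: no string has ≥2 trees
length 3: no string has ≥2 trees
length 4: p a a a has 2 parse trees

Two derivations of p a a a:
  Y0 ⇒ p Atom ⇒ p Atom Atom ⇒ p Atom Atom Atom ⇒ p a Atom Atom ⇒ p a a Atom ⇒ p a a a
  Y0 ⇒ p Atom ⇒ p Atom Atom ⇒ p a Atom ⇒ p a Atom Atom ⇒ p a a Atom ⇒ p a a a

p a a a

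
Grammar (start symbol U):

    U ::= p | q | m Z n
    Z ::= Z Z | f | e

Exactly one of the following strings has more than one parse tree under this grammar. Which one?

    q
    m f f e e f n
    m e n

q: 1 tree
m f f e e f n: 14 trees
m e n: 1 tree

m f f e e f n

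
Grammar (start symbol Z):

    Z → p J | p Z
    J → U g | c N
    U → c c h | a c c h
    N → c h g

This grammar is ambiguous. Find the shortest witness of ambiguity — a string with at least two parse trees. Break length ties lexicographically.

p c c h g

length 5: p c c h g has 2 parse trees

Two derivations of p c c h g:
  Z ⇒ p J ⇒ p U g ⇒ p c c h g
  Z ⇒ p J ⇒ p c N ⇒ p c c h g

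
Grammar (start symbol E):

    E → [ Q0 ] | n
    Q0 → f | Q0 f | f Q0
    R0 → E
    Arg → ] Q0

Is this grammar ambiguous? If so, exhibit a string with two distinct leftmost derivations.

Witness: [ f f ]

Derivation 1: E ⇒ [ Q0 ] ⇒ [ Q0 f ] ⇒ [ f f ]
Derivation 2: E ⇒ [ Q0 ] ⇒ [ f Q0 ] ⇒ [ f f ]

Two distinct leftmost derivations for the same string.

Ambiguous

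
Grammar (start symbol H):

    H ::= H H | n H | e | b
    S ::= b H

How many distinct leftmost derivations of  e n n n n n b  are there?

Parse trees for e n n n n n b:
  [H [H e] [H n [H n [H n [H n [H n [H b]]]]]]]

1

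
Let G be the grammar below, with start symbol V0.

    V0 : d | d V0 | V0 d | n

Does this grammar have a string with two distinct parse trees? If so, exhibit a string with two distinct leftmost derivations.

Ambiguous

Witness: d d

Derivation 1: V0 ⇒ d V0 ⇒ d d
Derivation 2: V0 ⇒ V0 d ⇒ d d

Two distinct leftmost derivations for the same string.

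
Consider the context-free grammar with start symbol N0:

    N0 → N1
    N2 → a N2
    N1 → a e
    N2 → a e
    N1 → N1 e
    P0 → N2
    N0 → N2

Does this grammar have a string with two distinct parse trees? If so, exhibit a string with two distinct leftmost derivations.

Ambiguous

Witness: a e

Derivation 1: N0 ⇒ N1 ⇒ a e
Derivation 2: N0 ⇒ N2 ⇒ a e

Two distinct leftmost derivations for the same string.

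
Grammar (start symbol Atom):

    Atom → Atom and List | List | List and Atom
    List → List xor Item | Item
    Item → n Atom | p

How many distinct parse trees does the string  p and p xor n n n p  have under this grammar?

Parse trees for p and p xor n n n p:
  [Atom [Atom [List [Item p]]] and [List [List [Item p]] xor [Item n [Atom [List [Item n [Atom [List [Item n [Atom [List [Item p]]]]]]]]]]]]
  [Atom [List [Item p]] and [Atom [List [List [Item p]] xor [Item n [Atom [List [Item n [Atom [List [Item n [Atom [List [Item p]]]]]]]]]]]]]

2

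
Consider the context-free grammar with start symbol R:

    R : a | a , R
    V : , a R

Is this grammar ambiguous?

(V is unreachable from R, so its rules don't affect L(R).) The reachable grammar is A → atom sep A | atom. Each atom is followed by either the separator (recurse) or end-of-string (stop) — no choice point.

Unambiguous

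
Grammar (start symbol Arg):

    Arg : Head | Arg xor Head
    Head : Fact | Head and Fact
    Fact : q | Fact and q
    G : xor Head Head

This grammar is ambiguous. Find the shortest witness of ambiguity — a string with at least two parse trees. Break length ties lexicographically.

length 1: no string has ≥2 trees
length 3: q and q has 2 parse trees

Two derivations of q and q:
  Arg ⇒ Head ⇒ Fact ⇒ Fact and q ⇒ q and q
  Arg ⇒ Head ⇒ Head and Fact ⇒ Fact and Fact ⇒ q and Fact ⇒ q and q

q and q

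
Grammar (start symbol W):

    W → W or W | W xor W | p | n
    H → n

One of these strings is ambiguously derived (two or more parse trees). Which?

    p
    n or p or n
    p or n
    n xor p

p: 1 tree
n or p or n: 2 trees
p or n: 1 tree
n xor p: 1 tree

n or p or n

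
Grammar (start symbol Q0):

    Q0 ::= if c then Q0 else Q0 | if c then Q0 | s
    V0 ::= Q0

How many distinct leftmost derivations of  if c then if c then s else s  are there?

2

Parse trees for if c then if c then s else s:
  [Q0 if c then [Q0 if c then [Q0 s]] else [Q0 s]]
  [Q0 if c then [Q0 if c then [Q0 s] else [Q0 s]]]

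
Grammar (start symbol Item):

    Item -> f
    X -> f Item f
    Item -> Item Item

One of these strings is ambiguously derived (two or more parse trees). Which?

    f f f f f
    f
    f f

f f f f f: 14 trees
f: 1 tree
f f: 1 tree

f f f f f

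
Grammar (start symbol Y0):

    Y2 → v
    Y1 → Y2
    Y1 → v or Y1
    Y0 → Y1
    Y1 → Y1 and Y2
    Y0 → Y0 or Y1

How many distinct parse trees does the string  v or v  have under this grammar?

2

Parse trees for v or v:
  [Y0 [Y1 v or [Y1 [Y2 v]]]]
  [Y0 [Y0 [Y1 [Y2 v]]] or [Y1 [Y2 v]]]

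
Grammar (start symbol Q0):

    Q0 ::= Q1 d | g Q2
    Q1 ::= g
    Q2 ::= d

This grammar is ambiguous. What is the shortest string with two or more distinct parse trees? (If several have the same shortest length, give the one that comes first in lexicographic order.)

length 2: g d has 2 parse trees

Two derivations of g d:
  Q0 ⇒ Q1 d ⇒ g d
  Q0 ⇒ g Q2 ⇒ g d

g d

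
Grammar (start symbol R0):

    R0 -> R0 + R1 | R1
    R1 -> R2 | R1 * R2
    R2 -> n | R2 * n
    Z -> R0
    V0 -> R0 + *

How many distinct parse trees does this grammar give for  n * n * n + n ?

4

Parse trees for n * n * n + n:
  [R0 [R0 [R1 [R2 [R2 [R2 n] * n] * n]]] + [R1 [R2 n]]]
  [R0 [R0 [R1 [R1 [R2 n]] * [R2 [R2 n] * n]]] + [R1 [R2 n]]]
  [R0 [R0 [R1 [R1 [R2 [R2 n] * n]] * [R2 n]]] + [R1 [R2 n]]]
  [R0 [R0 [R1 [R1 [R1 [R2 n]] * [R2 n]] * [R2 n]]] + [R1 [R2 n]]]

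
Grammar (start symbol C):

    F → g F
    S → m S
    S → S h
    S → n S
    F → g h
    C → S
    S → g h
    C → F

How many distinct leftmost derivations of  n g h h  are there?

Parse trees for n g h h:
  [C [S [S n [S g h]] h]]
  [C [S n [S [S g h] h]]]

2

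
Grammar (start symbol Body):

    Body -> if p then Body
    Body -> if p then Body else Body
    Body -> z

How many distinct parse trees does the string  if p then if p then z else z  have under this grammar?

Parse trees for if p then if p then z else z:
  [Body if p then [Body if p then [Body z] else [Body z]]]
  [Body if p then [Body if p then [Body z]] else [Body z]]

2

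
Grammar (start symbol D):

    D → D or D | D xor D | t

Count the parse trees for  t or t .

Parse trees for t or t:
  [D [D t] or [D t]]

1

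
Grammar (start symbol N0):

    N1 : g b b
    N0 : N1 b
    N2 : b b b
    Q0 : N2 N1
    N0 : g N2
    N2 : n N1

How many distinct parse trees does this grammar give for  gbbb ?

2

Parse trees for gbbb:
  [N0 [N1 g b b] b]
  [N0 g [N2 b b b]]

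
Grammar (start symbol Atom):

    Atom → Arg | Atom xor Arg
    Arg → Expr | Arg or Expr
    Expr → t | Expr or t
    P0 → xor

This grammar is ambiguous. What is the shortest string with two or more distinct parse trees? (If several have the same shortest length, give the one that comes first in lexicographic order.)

length 1: no string has ≥2 trees
length 3: t or t has 2 parse trees

Two derivations of t or t:
  Atom ⇒ Arg ⇒ Expr ⇒ Expr or t ⇒ t or t
  Atom ⇒ Arg ⇒ Arg or Expr ⇒ Expr or Expr ⇒ t or Expr ⇒ t or t

t or t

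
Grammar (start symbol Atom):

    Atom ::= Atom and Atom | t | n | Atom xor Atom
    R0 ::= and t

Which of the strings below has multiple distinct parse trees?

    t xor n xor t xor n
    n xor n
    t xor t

t xor n xor t xor n

t xor n xor t xor n: 5 trees
n xor n: 1 tree
t xor t: 1 tree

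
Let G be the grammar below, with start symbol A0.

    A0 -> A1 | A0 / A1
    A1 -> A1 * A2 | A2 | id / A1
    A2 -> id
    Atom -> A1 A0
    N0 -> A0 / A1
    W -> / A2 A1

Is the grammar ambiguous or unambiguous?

Witness: id / id

Derivation 1: A0 ⇒ A1 ⇒ id / A1 ⇒ id / A2 ⇒ id / id
Derivation 2: A0 ⇒ A0 / A1 ⇒ A1 / A1 ⇒ A2 / A1 ⇒ id / A1 ⇒ id / A2 ⇒ id / id

Two distinct leftmost derivations for the same string.

Ambiguous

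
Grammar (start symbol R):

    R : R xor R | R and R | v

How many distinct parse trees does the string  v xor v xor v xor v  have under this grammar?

5

Parse trees for v xor v xor v xor v:
  [R [R v] xor [R [R v] xor [R [R v] xor [R v]]]]
  [R [R v] xor [R [R [R v] xor [R v]] xor [R v]]]
  [R [R [R v] xor [R v]] xor [R [R v] xor [R v]]]
  [R [R [R v] xor [R [R v] xor [R v]]] xor [R v]]
  [R [R [R [R v] xor [R v]] xor [R v]] xor [R v]]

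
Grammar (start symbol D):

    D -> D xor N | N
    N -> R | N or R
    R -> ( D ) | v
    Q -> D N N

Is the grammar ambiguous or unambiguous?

Only D, N, R are reachable from D; ignoring the rest: This is a standard precedence ladder (D over N over R), with each level left-recursive on its own operator ('xor' at D, 'or' at N). That structure is LR(1), hence unambiguous.

Unambiguous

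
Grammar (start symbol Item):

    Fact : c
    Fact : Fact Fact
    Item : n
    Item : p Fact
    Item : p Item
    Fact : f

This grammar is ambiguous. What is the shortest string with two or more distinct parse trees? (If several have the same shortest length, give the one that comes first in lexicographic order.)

p c c c

length 1: no string has ≥2 trees
length 2: no string has ≥2 trees
length 3: no string has ≥2 trees
length 4: p c c c has 2 parse trees

Two derivations of p c c c:
  Item ⇒ p Fact ⇒ p Fact Fact ⇒ p c Fact ⇒ p c Fact Fact ⇒ p c c Fact ⇒ p c c c
  Item ⇒ p Fact ⇒ p Fact Fact ⇒ p Fact Fact Fact ⇒ p c Fact Fact ⇒ p c c Fact ⇒ p c c c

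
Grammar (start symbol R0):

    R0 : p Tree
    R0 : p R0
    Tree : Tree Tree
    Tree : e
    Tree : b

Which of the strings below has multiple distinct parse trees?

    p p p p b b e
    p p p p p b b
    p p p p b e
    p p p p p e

p p p p b b e: 2 trees
p p p p p b b: 1 tree
p p p p b e: 1 tree
p p p p p e: 1 tree

p p p p b b e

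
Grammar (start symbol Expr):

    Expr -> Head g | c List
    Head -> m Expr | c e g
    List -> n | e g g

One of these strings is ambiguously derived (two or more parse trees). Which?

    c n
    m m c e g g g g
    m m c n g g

m m c e g g g g

c n: 1 tree
m m c e g g g g: 2 trees
m m c n g g: 1 tree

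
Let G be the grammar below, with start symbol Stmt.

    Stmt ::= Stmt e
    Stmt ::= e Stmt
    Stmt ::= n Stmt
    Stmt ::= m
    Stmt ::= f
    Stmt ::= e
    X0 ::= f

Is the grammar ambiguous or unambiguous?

Ambiguous

Witness: e e

Derivation 1: Stmt ⇒ Stmt e ⇒ e e
Derivation 2: Stmt ⇒ e Stmt ⇒ e e

Two distinct leftmost derivations for the same string.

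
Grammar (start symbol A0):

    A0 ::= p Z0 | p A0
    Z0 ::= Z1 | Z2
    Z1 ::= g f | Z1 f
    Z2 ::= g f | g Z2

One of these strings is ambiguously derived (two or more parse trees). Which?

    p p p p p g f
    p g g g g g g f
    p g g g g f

p p p p p g f: 2 trees
p g g g g g g f: 1 tree
p g g g g f: 1 tree

p p p p p g f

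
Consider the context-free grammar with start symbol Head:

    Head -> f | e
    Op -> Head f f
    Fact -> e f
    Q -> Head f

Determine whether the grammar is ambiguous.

(Op, Fact, Q are unreachable from Head, so their rules don't affect L(Head).) Restricted to the reachable nonterminals, every rule has the form A → t or A → t B, and no two rules for the same A share a first terminal. The grammar encodes a DFA — one run per string.

Unambiguous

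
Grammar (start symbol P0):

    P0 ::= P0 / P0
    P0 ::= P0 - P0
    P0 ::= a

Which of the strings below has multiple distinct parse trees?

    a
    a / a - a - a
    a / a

a: 1 tree
a / a - a - a: 5 trees
a / a: 1 tree

a / a - a - a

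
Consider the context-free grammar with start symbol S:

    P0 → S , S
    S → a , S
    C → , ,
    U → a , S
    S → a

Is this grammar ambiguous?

Unambiguous

Only S is reachable from S; ignoring the rest: The reachable grammar is A → atom sep A | atom. Each atom is followed by either the separator (recurse) or end-of-string (stop) — no choice point.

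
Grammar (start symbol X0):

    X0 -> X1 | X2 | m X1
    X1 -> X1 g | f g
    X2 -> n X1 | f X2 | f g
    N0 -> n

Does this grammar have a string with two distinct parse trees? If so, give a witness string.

Ambiguous

Witness: f g

Derivation 1: X0 ⇒ X1 ⇒ f g
Derivation 2: X0 ⇒ X2 ⇒ f g

Two distinct leftmost derivations for the same string.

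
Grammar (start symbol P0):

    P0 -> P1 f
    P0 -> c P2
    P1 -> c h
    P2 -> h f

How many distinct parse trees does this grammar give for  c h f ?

2

Parse trees for c h f:
  [P0 [P1 c h] f]
  [P0 c [P2 h f]]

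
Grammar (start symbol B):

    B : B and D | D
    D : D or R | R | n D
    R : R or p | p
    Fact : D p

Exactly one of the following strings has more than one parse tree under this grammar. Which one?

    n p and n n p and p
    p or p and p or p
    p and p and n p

n p and n n p and p: 1 tree
p or p and p or p: 4 trees
p and p and n p: 1 tree

p or p and p or p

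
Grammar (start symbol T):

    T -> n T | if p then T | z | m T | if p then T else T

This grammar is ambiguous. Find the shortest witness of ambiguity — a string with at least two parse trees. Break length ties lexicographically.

if p then if p then z else z

length 1: no string has ≥2 trees
length 2: no string has ≥2 trees
length 3: no string has ≥2 trees
length 4: no string has ≥2 trees
length 5: no string has ≥2 trees
length 6: no string has ≥2 trees
length 7: no string has ≥2 trees
length 8: no string has ≥2 trees
length 9: if p then if p then z else z has 2 parse trees

Two derivations of if p then if p then z else z:
  T ⇒ if p then T ⇒ if p then if p then T else T ⇒ if p then if p then z else T ⇒ if p then if p then z else z
  T ⇒ if p then T else T ⇒ if p then if p then T else T ⇒ if p then if p then z else T ⇒ if p then if p then z else z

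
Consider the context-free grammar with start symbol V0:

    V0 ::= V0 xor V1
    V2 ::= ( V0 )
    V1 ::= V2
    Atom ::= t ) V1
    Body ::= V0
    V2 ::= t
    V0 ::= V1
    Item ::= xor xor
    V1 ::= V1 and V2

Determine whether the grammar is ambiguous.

Only V0, V1, V2 are reachable from V0; ignoring the rest: V0 → V0 xor V1 | V1  ;  V1 → V1 and V2 | V2  — a left-associative chain with V2 at the bottom. Each string factors uniquely by precedence.

Unambiguous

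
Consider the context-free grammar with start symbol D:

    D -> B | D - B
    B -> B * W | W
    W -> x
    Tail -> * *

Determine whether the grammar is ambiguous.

Unambiguous

(Tail is unreachable from D, so its rules don't affect L(D).) This is a standard precedence ladder (D over B over W), with each level left-recursive on its own operator ('-' at D, '*' at B). That structure is LR(1), hence unambiguous.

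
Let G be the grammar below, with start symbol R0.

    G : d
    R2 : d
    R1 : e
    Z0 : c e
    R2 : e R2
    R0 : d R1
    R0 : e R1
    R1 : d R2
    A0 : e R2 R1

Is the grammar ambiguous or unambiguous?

(G, Z0, A0 are unreachable from R0, so their rules don't affect L(R0).) Restricted to the reachable nonterminals, every rule has the form A → t or A → t B, and no two rules for the same A share a first terminal. The grammar encodes a DFA — one run per string.

Unambiguous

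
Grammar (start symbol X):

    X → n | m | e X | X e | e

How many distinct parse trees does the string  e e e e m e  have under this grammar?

Parse trees for e e e e m e:
  [X e [X e [X e [X e [X [X m] e]]]]]
  [X e [X e [X e [X [X e [X m]] e]]]]
  [X e [X e [X [X e [X e [X m]]] e]]]
  [X e [X [X e [X e [X e [X m]]]] e]]
  [X [X e [X e [X e [X e [X m]]]]] e]

5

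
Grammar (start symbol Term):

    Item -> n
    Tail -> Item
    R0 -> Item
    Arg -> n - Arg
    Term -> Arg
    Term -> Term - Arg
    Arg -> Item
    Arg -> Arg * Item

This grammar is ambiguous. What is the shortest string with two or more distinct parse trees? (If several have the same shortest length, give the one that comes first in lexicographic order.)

n - n

length 1: no string has ≥2 trees
length 3: n - n has 2 parse trees

Two derivations of n - n:
  Term ⇒ Arg ⇒ n - Arg ⇒ n - Item ⇒ n - n
  Term ⇒ Term - Arg ⇒ Arg - Arg ⇒ Item - Arg ⇒ n - Arg ⇒ n - Item ⇒ n - n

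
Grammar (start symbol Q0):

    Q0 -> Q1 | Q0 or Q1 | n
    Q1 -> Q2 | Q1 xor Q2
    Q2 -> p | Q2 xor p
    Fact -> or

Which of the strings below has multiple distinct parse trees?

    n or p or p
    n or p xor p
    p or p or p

n or p xor p

n or p or p: 1 tree
n or p xor p: 2 trees
p or p or p: 1 tree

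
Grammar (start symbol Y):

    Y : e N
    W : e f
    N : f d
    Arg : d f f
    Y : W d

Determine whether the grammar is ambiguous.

Ambiguous

Witness: e f d

Derivation 1: Y ⇒ e N ⇒ e f d
Derivation 2: Y ⇒ W d ⇒ e f d

Two distinct leftmost derivations for the same string.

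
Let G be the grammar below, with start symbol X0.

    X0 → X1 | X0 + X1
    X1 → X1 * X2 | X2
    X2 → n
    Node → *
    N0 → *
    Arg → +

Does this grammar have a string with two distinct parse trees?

(Node, N0, Arg are unreachable from X0, so their rules don't affect L(X0).) This is a standard precedence ladder (X0 over X1 over X2), with each level left-recursive on its own operator ('+' at X0, '*' at X1). That structure is LR(1), hence unambiguous.

Unambiguous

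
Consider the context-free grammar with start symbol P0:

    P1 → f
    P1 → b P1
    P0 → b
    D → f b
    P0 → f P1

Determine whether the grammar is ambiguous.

Only P0, P1 are reachable from P0; ignoring the rest: The reachable rules are right-linear with at most one rule per (nonterminal, next-terminal) pair. Each input token forces the next rule, so parsing is deterministic.

Unambiguous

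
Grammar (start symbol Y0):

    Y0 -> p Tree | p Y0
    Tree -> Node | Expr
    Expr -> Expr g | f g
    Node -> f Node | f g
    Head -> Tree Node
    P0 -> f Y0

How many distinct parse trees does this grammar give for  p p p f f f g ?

Parse trees for p p p f f f g:
  [Y0 p [Y0 p [Y0 p [Tree [Node f [Node f [Node f g]]]]]]]

1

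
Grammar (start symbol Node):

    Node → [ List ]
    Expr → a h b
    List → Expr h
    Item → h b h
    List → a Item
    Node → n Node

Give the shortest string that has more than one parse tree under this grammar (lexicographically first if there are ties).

[ a h b h ]

length 6: [ a h b h ] has 2 parse trees

Two derivations of [ a h b h ]:
  Node ⇒ [ List ] ⇒ [ Expr h ] ⇒ [ a h b h ]
  Node ⇒ [ List ] ⇒ [ a Item ] ⇒ [ a h b h ]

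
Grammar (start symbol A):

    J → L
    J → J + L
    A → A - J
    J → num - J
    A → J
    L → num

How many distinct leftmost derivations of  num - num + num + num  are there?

4

Parse trees for num - num + num + num:
  [A [A [J [L num]]] - [J [J [J [L num]] + [L num]] + [L num]]]
  [A [J [J [J num - [J [L num]]] + [L num]] + [L num]]]
  [A [J [J num - [J [J [L num]] + [L num]]] + [L num]]]
  [A [J num - [J [J [J [L num]] + [L num]] + [L num]]]]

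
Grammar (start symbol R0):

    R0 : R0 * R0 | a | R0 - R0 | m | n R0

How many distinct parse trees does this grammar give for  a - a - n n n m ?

2

Parse trees for a - a - n n n m:
  [R0 [R0 a] - [R0 [R0 a] - [R0 n [R0 n [R0 n [R0 m]]]]]]
  [R0 [R0 [R0 a] - [R0 a]] - [R0 n [R0 n [R0 n [R0 m]]]]]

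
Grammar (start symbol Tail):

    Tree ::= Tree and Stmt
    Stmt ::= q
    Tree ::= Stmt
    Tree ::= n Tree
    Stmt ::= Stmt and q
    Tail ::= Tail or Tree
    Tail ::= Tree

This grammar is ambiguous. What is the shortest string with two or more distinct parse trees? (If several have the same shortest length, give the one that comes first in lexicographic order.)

length 1: no string has ≥2 trees
length 2: no string has ≥2 trees
length 3: q and q has 2 parse trees

Two derivations of q and q:
  Tail ⇒ Tree ⇒ Tree and Stmt ⇒ Stmt and Stmt ⇒ q and Stmt ⇒ q and q
  Tail ⇒ Tree ⇒ Stmt ⇒ Stmt and q ⇒ q and q

q and q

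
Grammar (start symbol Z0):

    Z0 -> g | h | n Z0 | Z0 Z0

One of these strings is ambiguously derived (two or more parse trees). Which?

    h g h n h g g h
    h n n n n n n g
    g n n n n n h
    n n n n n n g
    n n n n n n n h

h g h n h g g h: 227 trees
h n n n n n n g: 1 tree
g n n n n n h: 1 tree
n n n n n n g: 1 tree
n n n n n n n h: 1 tree

h g h n h g g h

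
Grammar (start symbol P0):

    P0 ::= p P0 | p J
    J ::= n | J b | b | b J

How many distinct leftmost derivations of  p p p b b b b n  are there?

Parse trees for p p p b b b b n:
  [P0 p [P0 p [P0 p [J b [J b [J b [J b [J n]]]]]]]]

1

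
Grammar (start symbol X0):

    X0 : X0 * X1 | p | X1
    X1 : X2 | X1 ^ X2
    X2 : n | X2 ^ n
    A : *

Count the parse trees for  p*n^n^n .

Parse trees for p*n^n^n:
  [X0 [X0 p] * [X1 [X2 [X2 [X2 n] ^ n] ^ n]]]
  [X0 [X0 p] * [X1 [X1 [X2 n]] ^ [X2 [X2 n] ^ n]]]
  [X0 [X0 p] * [X1 [X1 [X2 [X2 n] ^ n]] ^ [X2 n]]]
  [X0 [X0 p] * [X1 [X1 [X1 [X2 n]] ^ [X2 n]] ^ [X2 n]]]

4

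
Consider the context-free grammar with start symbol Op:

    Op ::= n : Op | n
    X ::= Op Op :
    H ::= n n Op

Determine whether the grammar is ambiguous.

Unambiguous

Only Op is reachable from Op; ignoring the rest: The reachable grammar is A → atom sep A | atom. Each atom is followed by either the separator (recurse) or end-of-string (stop) — no choice point.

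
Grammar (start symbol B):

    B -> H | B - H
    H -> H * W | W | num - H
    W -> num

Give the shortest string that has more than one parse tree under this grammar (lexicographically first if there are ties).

num - num

length 1: no string has ≥2 trees
length 3: num - num has 2 parse trees

Two derivations of num - num:
  B ⇒ H ⇒ num - H ⇒ num - W ⇒ num - num
  B ⇒ B - H ⇒ H - H ⇒ W - H ⇒ num - H ⇒ num - W ⇒ num - num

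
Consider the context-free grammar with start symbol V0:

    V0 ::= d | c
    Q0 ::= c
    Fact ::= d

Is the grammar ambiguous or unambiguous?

Unambiguous

(Q0, Fact are unreachable from V0, so their rules don't affect L(V0).) Each reachable nonterminal has at most one production per leading terminal, and all productions are right-linear; the derivation is determined token-by-token.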